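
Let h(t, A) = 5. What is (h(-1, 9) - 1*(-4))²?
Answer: 81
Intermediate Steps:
(h(-1, 9) - 1*(-4))² = (5 - 1*(-4))² = (5 + 4)² = 9² = 81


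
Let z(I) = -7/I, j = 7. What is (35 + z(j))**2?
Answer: 1156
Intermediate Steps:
(35 + z(j))**2 = (35 - 7/7)**2 = (35 - 7*1/7)**2 = (35 - 1)**2 = 34**2 = 1156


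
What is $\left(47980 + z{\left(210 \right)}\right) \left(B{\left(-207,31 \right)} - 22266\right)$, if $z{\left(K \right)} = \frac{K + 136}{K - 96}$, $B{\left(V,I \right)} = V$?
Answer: $- \frac{20488132203}{19} \approx -1.0783 \cdot 10^{9}$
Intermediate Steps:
$z{\left(K \right)} = \frac{136 + K}{-96 + K}$
$\left(47980 + z{\left(210 \right)}\right) \left(B{\left(-207,31 \right)} - 22266\right) = \left(47980 + \frac{136 + 210}{-96 + 210}\right) \left(-207 - 22266\right) = \left(47980 + \frac{1}{114} \cdot 346\right) \left(-22473\right) = \left(47980 + \frac{173}{57}\right) \left(-22473\right) = \frac{2735033}{57} \left(-22473\right) = - \frac{20488132203}{19}$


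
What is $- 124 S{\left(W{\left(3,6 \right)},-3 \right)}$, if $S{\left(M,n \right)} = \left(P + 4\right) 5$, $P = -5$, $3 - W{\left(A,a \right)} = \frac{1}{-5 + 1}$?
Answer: $620$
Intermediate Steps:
$W{\left(A,a \right)} = \frac{13}{4}$ ($W{\left(A,a \right)} = 3 - \frac{1}{-5 + 1} = 3 - \frac{1}{-4} = 3 - - \frac{1}{4} = 3 + \frac{1}{4} = \frac{13}{4}$)
$S{\left(M,n \right)} = -5$ ($S{\left(M,n \right)} = \left(-5 + 4\right) 5 = \left(-1\right) 5 = -5$)
$- 124 S{\left(W{\left(3,6 \right)},-3 \right)} = \left(-124\right) \left(-5\right) = 620$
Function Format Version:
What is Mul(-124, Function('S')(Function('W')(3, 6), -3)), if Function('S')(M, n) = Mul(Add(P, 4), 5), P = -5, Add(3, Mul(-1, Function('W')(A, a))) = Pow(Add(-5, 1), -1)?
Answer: 620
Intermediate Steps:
Function('W')(A, a) = Rational(13, 4) (Function('W')(A, a) = Add(3, Mul(-1, Pow(Add(-5, 1), -1))) = Add(3, Mul(-1, Pow(-4, -1))) = Add(3, Mul(-1, Rational(-1, 4))) = Add(3, Rational(1, 4)) = Rational(13, 4))
Function('S')(M, n) = -5 (Function('S')(M, n) = Mul(Add(-5, 4), 5) = Mul(-1, 5) = -5)
Mul(-124, Function('S')(Function('W')(3, 6), -3)) = Mul(-124, -5) = 620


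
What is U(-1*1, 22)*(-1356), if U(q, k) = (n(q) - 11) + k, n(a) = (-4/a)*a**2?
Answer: -20340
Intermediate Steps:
n(a) = -4*a
U(q, k) = -11 + k - 4*q (U(q, k) = (-4*q - 11) + k = (-11 - 4*q) + k = -11 + k - 4*q)
U(-1*1, 22)*(-1356) = (-11 + 22 - (-4))*(-1356) = (-11 + 22 - 4*(-1))*(-1356) = (-11 + 22 + 4)*(-1356) = 15*(-1356) = -20340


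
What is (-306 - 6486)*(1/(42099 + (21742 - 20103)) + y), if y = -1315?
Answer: 195322532724/21869 ≈ 8.9315e+6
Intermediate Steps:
(-306 - 6486)*(1/(42099 + (21742 - 20103)) + y) = (-306 - 6486)*(1/(42099 + (21742 - 20103)) - 1315) = -6792*(1/(42099 + 1639) - 1315) = -6792*(1/43738 - 1315) = -6792*(-57515469/43738) = 195322532724/21869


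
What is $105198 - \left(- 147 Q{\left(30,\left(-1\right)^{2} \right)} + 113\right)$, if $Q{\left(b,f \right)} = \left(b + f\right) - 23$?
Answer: $106261$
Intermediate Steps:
$Q{\left(b,f \right)} = -23 + b + f$
$105198 - \left(- 147 Q{\left(30,\left(-1\right)^{2} \right)} + 113\right) = 105198 - \left(- 147 \left(-23 + 30 + \left(-1\right)^{2}\right) + 113\right) = 105198 - \left(- 147 \left(-23 + 30 + 1\right) + 113\right) = 105198 - \left(\left(-147\right) 8 + 113\right) = 105198 - \left(-1176 + 113\right) = 105198 - -1063 = 105198 + 1063 = 106261$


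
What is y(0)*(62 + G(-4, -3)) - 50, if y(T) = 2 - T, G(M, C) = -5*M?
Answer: 114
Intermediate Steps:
y(0)*(62 + G(-4, -3)) - 50 = (2 - 1*0)*(62 - 5*(-4)) - 50 = (2 + 0)*(62 + 20) - 50 = 2*82 - 50 = 164 - 50 = 114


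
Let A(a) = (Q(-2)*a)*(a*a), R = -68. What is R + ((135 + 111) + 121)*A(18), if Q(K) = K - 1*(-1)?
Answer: -2140412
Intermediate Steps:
Q(K) = 1 + K (Q(K) = K + 1 = 1 + K)
A(a) = -a**3 (A(a) = ((1 - 2)*a)*(a*a) = (-a)*a**2 = -a**3)
R + ((135 + 111) + 121)*A(18) = -68 + ((135 + 111) + 121)*(-1*18**3) = -68 + (246 + 121)*(-1*5832) = -68 + 367*(-5832) = -68 - 2140344 = -2140412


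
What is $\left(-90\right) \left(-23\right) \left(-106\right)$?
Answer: $-219420$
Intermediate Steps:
$\left(-90\right) \left(-23\right) \left(-106\right) = 2070 \left(-106\right) = -219420$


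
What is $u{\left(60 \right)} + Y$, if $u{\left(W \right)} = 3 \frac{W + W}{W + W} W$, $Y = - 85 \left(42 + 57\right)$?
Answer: $-8235$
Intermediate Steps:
$Y = -8415$ ($Y = \left(-85\right) 99 = -8415$)
$u{\left(W \right)} = 3 W$ ($u{\left(W \right)} = 3 \frac{2 W}{2 W} W = 3 \cdot 2 W \frac{1}{2 W} W = 3 \cdot 1 W = 3 W$)
$u{\left(60 \right)} + Y = 3 \cdot 60 - 8415 = 180 - 8415 = -8235$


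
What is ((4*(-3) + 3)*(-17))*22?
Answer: 3366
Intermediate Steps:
((4*(-3) + 3)*(-17))*22 = ((-12 + 3)*(-17))*22 = -9*(-17)*22 = 153*22 = 3366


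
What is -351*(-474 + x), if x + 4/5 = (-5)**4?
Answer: -263601/5 ≈ -52720.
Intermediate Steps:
x = 3121/5 (x = -4/5 + (-5)**4 = -4/5 + 625 = 3121/5 ≈ 624.20)
-351*(-474 + x) = -351*(-474 + 3121/5) = -351*751/5 = -263601/5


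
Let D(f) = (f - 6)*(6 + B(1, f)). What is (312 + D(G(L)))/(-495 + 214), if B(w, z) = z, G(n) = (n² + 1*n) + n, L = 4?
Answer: -852/281 ≈ -3.0320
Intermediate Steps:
G(n) = n² + 2*n (G(n) = (n² + n) + n = (n + n²) + n = n² + 2*n)
D(f) = (-6 + f)*(6 + f) (D(f) = (f - 6)*(6 + f) = (-6 + f)*(6 + f))
(312 + D(G(L)))/(-495 + 214) = (312 + (-36 + (4*(2 + 4))²))/(-495 + 214) = (312 + (-36 + (4*6)²))/(-281) = (312 + (-36 + 24²))*(-1/281) = (312 + (-36 + 576))*(-1/281) = (312 + 540)*(-1/281) = 852*(-1/281) = -852/281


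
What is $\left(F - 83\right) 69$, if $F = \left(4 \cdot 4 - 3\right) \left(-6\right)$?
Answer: $-11109$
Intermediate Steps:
$F = -78$ ($F = \left(16 - 3\right) \left(-6\right) = 13 \left(-6\right) = -78$)
$\left(F - 83\right) 69 = \left(-78 - 83\right) 69 = \left(-161\right) 69 = -11109$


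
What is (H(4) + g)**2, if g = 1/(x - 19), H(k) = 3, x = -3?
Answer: 4225/484 ≈ 8.7293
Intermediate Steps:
g = -1/22 (g = 1/(-3 - 19) = 1/(-22) = -1/22 ≈ -0.045455)
(H(4) + g)**2 = (3 - 1/22)**2 = (65/22)**2 = 4225/484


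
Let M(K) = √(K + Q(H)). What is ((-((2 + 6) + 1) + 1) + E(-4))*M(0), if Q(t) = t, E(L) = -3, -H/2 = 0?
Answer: 0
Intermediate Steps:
H = 0 (H = -2*0 = 0)
M(K) = √K (M(K) = √(K + 0) = √K)
((-((2 + 6) + 1) + 1) + E(-4))*M(0) = ((-((2 + 6) + 1) + 1) - 3)*√0 = ((-(8 + 1) + 1) - 3)*0 = ((-1*9 + 1) - 3)*0 = ((-9 + 1) - 3)*0 = (-8 - 3)*0 = -11*0 = 0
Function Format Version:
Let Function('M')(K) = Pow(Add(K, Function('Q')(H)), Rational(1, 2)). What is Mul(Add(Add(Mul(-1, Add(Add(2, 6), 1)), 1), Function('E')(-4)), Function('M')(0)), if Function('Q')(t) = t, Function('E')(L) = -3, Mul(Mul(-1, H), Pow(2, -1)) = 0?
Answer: 0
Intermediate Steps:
H = 0 (H = Mul(-2, 0) = 0)
Function('M')(K) = Pow(K, Rational(1, 2)) (Function('M')(K) = Pow(Add(K, 0), Rational(1, 2)) = Pow(K, Rational(1, 2)))
Mul(Add(Add(Mul(-1, Add(Add(2, 6), 1)), 1), Function('E')(-4)), Function('M')(0)) = Mul(Add(Add(Mul(-1, Add(Add(2, 6), 1)), 1), -3), Pow(0, Rational(1, 2))) = Mul(Add(Add(Mul(-1, Add(8, 1)), 1), -3), 0) = Mul(Add(Add(Mul(-1, 9), 1), -3), 0) = Mul(Add(Add(-9, 1), -3), 0) = Mul(Add(-8, -3), 0) = Mul(-11, 0) = 0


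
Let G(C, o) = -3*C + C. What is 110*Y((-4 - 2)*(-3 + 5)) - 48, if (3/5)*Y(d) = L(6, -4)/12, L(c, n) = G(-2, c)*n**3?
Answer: -35632/9 ≈ -3959.1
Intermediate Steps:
G(C, o) = -2*C
L(c, n) = 4*n**3 (L(c, n) = (-2*(-2))*n**3 = 4*n**3)
Y(d) = -320/9 (Y(d) = 5*((4*(-4)**3)/12)/3 = 5*((4*(-64))*(1/12))/3 = 5*(-256*1/12)/3 = (5/3)*(-64/3) = -320/9)
110*Y((-4 - 2)*(-3 + 5)) - 48 = 110*(-320/9) - 48 = -35200/9 - 48 = -35632/9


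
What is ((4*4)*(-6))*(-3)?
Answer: 288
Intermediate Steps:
((4*4)*(-6))*(-3) = (16*(-6))*(-3) = -96*(-3) = 288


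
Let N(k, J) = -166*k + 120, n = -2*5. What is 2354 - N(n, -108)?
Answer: 574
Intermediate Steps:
n = -10
N(k, J) = 120 - 166*k
2354 - N(n, -108) = 2354 - (120 - 166*(-10)) = 2354 - (120 + 1660) = 2354 - 1*1780 = 2354 - 1780 = 574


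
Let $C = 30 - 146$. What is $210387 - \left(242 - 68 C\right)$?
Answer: $202257$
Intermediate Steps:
$C = -116$
$210387 - \left(242 - 68 C\right) = 210387 - \left(242 - -7888\right) = 210387 - \left(242 + 7888\right) = 210387 - 8130 = 202257$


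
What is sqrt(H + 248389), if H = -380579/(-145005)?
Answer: 2*sqrt(1305698520279405)/145005 ≈ 498.39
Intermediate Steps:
H = 380579/145005 (H = -380579*(-1/145005) = 380579/145005 ≈ 2.6246)
sqrt(H + 248389) = sqrt(380579/145005 + 248389) = sqrt(36018027524/145005) = 2*sqrt(1305698520279405)/145005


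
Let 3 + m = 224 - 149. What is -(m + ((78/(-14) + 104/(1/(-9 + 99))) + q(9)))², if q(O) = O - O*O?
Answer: -4287761361/49 ≈ -8.7505e+7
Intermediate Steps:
q(O) = O - O²
m = 72 (m = -3 + (224 - 149) = -3 + 75 = 72)
-(m + ((78/(-14) + 104/(1/(-9 + 99))) + q(9)))² = -(72 + ((78/(-14) + 104/(1/(-9 + 99))) + 9*(1 - 1*9)))² = -(72 + ((78*(-1/14) + 104/(1/90)) + 9*(1 - 9)))² = -(72 + ((-39/7 + 104/(1/90)) + 9*(-8)))² = -(72 + ((-39/7 + 104*90) - 72))² = -(72 + ((-39/7 + 9360) - 72))² = -(72 + (65481/7 - 72))² = -(72 + 64977/7)² = -(65481/7)² = -1*4287761361/49 = -4287761361/49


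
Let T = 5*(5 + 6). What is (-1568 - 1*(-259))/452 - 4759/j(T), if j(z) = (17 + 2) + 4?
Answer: -2181175/10396 ≈ -209.81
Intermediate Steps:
T = 55 (T = 5*11 = 55)
j(z) = 23 (j(z) = 19 + 4 = 23)
(-1568 - 1*(-259))/452 - 4759/j(T) = (-1568 - 1*(-259))/452 - 4759/23 = (-1568 + 259)*(1/452) - 4759*1/23 = -1309*1/452 - 4759/23 = -1309/452 - 4759/23 = -2181175/10396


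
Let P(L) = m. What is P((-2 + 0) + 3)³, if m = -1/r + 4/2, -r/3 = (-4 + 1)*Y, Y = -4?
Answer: 389017/46656 ≈ 8.3380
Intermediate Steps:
r = -36 (r = -3*(-4 + 1)*(-4) = -(-9)*(-4) = -3*12 = -36)
m = 73/36 (m = -1/(-36) + 4/2 = -1*(-1/36) + 4*(½) = 1/36 + 2 = 73/36 ≈ 2.0278)
P(L) = 73/36
P((-2 + 0) + 3)³ = (73/36)³ = 389017/46656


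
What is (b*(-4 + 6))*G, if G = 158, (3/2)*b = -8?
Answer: -5056/3 ≈ -1685.3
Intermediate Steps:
b = -16/3 (b = (⅔)*(-8) = -16/3 ≈ -5.3333)
(b*(-4 + 6))*G = -16*(-4 + 6)/3*158 = -16/3*2*158 = -32/3*158 = -5056/3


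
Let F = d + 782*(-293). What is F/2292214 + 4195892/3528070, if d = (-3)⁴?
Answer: 4404897795869/4043545723490 ≈ 1.0894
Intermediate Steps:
d = 81
F = -229045 (F = 81 + 782*(-293) = 81 - 229126 = -229045)
F/2292214 + 4195892/3528070 = -229045/2292214 + 4195892/3528070 = -229045*1/2292214 + 4195892*(1/3528070) = -229045/2292214 + 2097946/1764035 = 4404897795869/4043545723490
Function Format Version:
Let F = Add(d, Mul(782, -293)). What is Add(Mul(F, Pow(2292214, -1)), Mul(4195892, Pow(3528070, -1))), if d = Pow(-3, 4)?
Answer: Rational(4404897795869, 4043545723490) ≈ 1.0894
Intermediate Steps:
d = 81
F = -229045 (F = Add(81, Mul(782, -293)) = Add(81, -229126) = -229045)
Add(Mul(F, Pow(2292214, -1)), Mul(4195892, Pow(3528070, -1))) = Add(Mul(-229045, Pow(2292214, -1)), Mul(4195892, Pow(3528070, -1))) = Add(Mul(-229045, Rational(1, 2292214)), Mul(4195892, Rational(1, 3528070))) = Add(Rational(-229045, 2292214), Rational(2097946, 1764035)) = Rational(4404897795869, 4043545723490)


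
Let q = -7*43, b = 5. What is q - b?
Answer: -306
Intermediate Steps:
q = -301
q - b = -301 - 1*5 = -301 - 5 = -306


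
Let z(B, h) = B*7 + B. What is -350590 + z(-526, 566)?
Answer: -354798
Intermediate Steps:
z(B, h) = 8*B (z(B, h) = 7*B + B = 8*B)
-350590 + z(-526, 566) = -350590 + 8*(-526) = -350590 - 4208 = -354798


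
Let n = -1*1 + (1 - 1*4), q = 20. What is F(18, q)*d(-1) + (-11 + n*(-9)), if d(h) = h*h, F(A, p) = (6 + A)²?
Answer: 601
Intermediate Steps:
n = -4 (n = -1 + (1 - 4) = -1 - 3 = -4)
d(h) = h²
F(18, q)*d(-1) + (-11 + n*(-9)) = (6 + 18)²*(-1)² + (-11 - 4*(-9)) = 24²*1 + (-11 + 36) = 576*1 + 25 = 576 + 25 = 601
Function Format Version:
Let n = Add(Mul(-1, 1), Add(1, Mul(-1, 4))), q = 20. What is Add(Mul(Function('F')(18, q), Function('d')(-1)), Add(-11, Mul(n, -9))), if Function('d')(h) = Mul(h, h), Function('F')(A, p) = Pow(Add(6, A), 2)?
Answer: 601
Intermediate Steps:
n = -4 (n = Add(-1, Add(1, -4)) = Add(-1, -3) = -4)
Function('d')(h) = Pow(h, 2)
Add(Mul(Function('F')(18, q), Function('d')(-1)), Add(-11, Mul(n, -9))) = Add(Mul(Pow(Add(6, 18), 2), Pow(-1, 2)), Add(-11, Mul(-4, -9))) = Add(Mul(Pow(24, 2), 1), Add(-11, 36)) = Add(Mul(576, 1), 25) = Add(576, 25) = 601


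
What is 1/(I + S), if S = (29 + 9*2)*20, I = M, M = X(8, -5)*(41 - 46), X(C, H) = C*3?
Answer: 1/820 ≈ 0.0012195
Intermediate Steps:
X(C, H) = 3*C
M = -120 (M = (3*8)*(41 - 46) = 24*(-5) = -120)
I = -120
S = 940 (S = (29 + 18)*20 = 47*20 = 940)
1/(I + S) = 1/(-120 + 940) = 1/820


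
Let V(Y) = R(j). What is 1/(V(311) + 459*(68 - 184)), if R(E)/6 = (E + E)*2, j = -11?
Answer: -1/53508 ≈ -1.8689e-5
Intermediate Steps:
R(E) = 24*E (R(E) = 6*((E + E)*2) = 6*((2*E)*2) = 6*(4*E) = 24*E)
V(Y) = -264 (V(Y) = 24*(-11) = -264)
1/(V(311) + 459*(68 - 184)) = 1/(-264 + 459*(68 - 184)) = 1/(-264 + 459*(-116)) = 1/(-264 - 53244) = 1/(-53508) = -1/53508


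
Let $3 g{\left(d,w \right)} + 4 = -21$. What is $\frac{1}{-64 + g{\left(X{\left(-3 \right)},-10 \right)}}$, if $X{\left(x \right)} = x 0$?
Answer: $- \frac{3}{217} \approx -0.013825$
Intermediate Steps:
$X{\left(x \right)} = 0$
$g{\left(d,w \right)} = - \frac{25}{3}$ ($g{\left(d,w \right)} = - \frac{4}{3} + \frac{1}{3} \left(-21\right) = - \frac{4}{3} - 7 = - \frac{25}{3}$)
$\frac{1}{-64 + g{\left(X{\left(-3 \right)},-10 \right)}} = \frac{1}{-64 - \frac{25}{3}} = \frac{1}{- \frac{217}{3}} = - \frac{3}{217}$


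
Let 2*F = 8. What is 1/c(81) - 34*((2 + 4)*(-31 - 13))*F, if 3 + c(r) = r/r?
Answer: 71807/2 ≈ 35904.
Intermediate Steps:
F = 4 (F = (½)*8 = 4)
c(r) = -2 (c(r) = -3 + r/r = -3 + 1 = -2)
1/c(81) - 34*((2 + 4)*(-31 - 13))*F = 1/(-2) - 34*((2 + 4)*(-31 - 13))*4 = -½ - 34*(6*(-44))*4 = -½ - 34*(-264)*4 = -½ - (-8976)*4 = -½ - 1*(-35904) = -½ + 35904 = 71807/2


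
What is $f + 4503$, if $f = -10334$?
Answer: $-5831$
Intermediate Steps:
$f + 4503 = -10334 + 4503 = -5831$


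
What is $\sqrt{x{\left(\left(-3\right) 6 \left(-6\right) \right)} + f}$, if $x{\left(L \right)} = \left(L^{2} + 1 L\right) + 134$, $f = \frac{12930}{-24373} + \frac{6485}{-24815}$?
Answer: $\frac{\sqrt{174198142906638569677}}{120963199} \approx 109.11$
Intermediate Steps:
$f = - \frac{95783371}{120963199}$ ($f = 12930 \left(- \frac{1}{24373}\right) + 6485 \left(- \frac{1}{24815}\right) = - \frac{12930}{24373} - \frac{1297}{4963} = - \frac{95783371}{120963199} \approx -0.79184$)
$x{\left(L \right)} = 134 + L + L^{2}$ ($x{\left(L \right)} = \left(L^{2} + L\right) + 134 = \left(L + L^{2}\right) + 134 = 134 + L + L^{2}$)
$\sqrt{x{\left(\left(-3\right) 6 \left(-6\right) \right)} + f} = \sqrt{\left(134 + \left(-3\right) 6 \left(-6\right) + \left(\left(-3\right) 6 \left(-6\right)\right)^{2}\right) - \frac{95783371}{120963199}} = \sqrt{\left(134 - -108 + \left(\left(-18\right) \left(-6\right)\right)^{2}\right) - \frac{95783371}{120963199}} = \sqrt{\left(134 + 108 + 108^{2}\right) - \frac{95783371}{120963199}} = \sqrt{\left(134 + 108 + 11664\right) - \frac{95783371}{120963199}} = \sqrt{11906 - \frac{95783371}{120963199}} = \sqrt{\frac{1440092063923}{120963199}} = \frac{\sqrt{174198142906638569677}}{120963199}$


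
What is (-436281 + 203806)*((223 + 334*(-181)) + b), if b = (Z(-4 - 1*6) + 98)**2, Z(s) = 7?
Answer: 11439164850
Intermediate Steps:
b = 11025 (b = (7 + 98)**2 = 105**2 = 11025)
(-436281 + 203806)*((223 + 334*(-181)) + b) = (-436281 + 203806)*((223 + 334*(-181)) + 11025) = -232475*((223 - 60454) + 11025) = -232475*(-60231 + 11025) = -232475*(-49206) = 11439164850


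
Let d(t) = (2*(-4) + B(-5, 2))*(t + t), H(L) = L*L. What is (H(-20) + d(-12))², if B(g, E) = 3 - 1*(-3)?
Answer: 200704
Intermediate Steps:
B(g, E) = 6 (B(g, E) = 3 + 3 = 6)
H(L) = L²
d(t) = -4*t (d(t) = (2*(-4) + 6)*(t + t) = (-8 + 6)*(2*t) = -4*t)
(H(-20) + d(-12))² = ((-20)² - 4*(-12))² = (400 + 48)² = 448² = 200704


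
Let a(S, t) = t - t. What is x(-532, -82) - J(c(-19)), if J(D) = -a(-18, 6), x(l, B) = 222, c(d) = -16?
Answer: 222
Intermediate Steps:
a(S, t) = 0
J(D) = 0 (J(D) = -1*0 = 0)
x(-532, -82) - J(c(-19)) = 222 - 1*0 = 222 + 0 = 222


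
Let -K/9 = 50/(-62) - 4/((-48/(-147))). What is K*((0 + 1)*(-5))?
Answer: -72855/124 ≈ -587.54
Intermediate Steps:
K = 14571/124 (K = -9*(50/(-62) - 4/((-48/(-147)))) = -9*(50*(-1/62) - 4/((-48*(-1/147)))) = -9*(-25/31 - 4/16/49) = -9*(-25/31 - 4*49/16) = -9*(-25/31 - 49/4) = -9*(-1619/124) = 14571/124 ≈ 117.51)
K*((0 + 1)*(-5)) = 14571*((0 + 1)*(-5))/124 = 14571*(1*(-5))/124 = (14571/124)*(-5) = -72855/124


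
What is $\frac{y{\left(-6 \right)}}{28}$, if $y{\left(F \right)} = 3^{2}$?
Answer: $\frac{9}{28} \approx 0.32143$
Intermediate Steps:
$y{\left(F \right)} = 9$
$\frac{y{\left(-6 \right)}}{28} = \frac{9}{28}$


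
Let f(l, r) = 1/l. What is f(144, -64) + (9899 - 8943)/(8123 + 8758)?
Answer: 51515/810288 ≈ 0.063576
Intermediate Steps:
f(144, -64) + (9899 - 8943)/(8123 + 8758) = 1/144 + (9899 - 8943)/(8123 + 8758) = 1/144 + 956/16881 = 51515/810288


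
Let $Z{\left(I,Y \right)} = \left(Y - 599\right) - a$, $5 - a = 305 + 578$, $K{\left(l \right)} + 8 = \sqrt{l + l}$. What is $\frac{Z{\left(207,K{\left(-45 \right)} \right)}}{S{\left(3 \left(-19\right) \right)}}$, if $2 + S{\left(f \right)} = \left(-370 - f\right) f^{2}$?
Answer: $- \frac{271}{1016939} - \frac{3 i \sqrt{10}}{1016939} \approx -0.00026649 - 9.3288 \cdot 10^{-6} i$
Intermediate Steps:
$K{\left(l \right)} = -8 + \sqrt{2} \sqrt{l}$ ($K{\left(l \right)} = -8 + \sqrt{l + l} = -8 + \sqrt{2 l} = -8 + \sqrt{2} \sqrt{l}$)
$a = -878$ ($a = 5 - \left(305 + 578\right) = 5 - 883 = -878$)
$Z{\left(I,Y \right)} = 279 + Y$ ($Z{\left(I,Y \right)} = \left(Y - 599\right) - -878 = \left(Y - 599\right) + 878 = \left(-599 + Y\right) + 878 = 279 + Y$)
$S{\left(f \right)} = -2 + f^{2} \left(-370 - f\right)$ ($S{\left(f \right)} = -2 + \left(-370 - f\right) f^{2} = -2 + f^{2} \left(-370 - f\right)$)
$\frac{Z{\left(207,K{\left(-45 \right)} \right)}}{S{\left(3 \left(-19\right) \right)}} = \frac{279 - \left(8 - \sqrt{2} \sqrt{-45}\right)}{-2 - \left(3 \left(-19\right)\right)^{3} - 370 \left(3 \left(-19\right)\right)^{2}} = \frac{279 - \left(8 - \sqrt{2} \cdot 3 i \sqrt{5}\right)}{-2 - \left(-57\right)^{3} - 370 \left(-57\right)^{2}} = \frac{279 - \left(8 - 3 i \sqrt{10}\right)}{-2 - -185193 - 1202130} = \frac{271 + 3 i \sqrt{10}}{-2 + 185193 - 1202130} = \frac{271 + 3 i \sqrt{10}}{-1016939} = \left(271 + 3 i \sqrt{10}\right) \left(- \frac{1}{1016939}\right) = - \frac{271}{1016939} - \frac{3 i \sqrt{10}}{1016939}$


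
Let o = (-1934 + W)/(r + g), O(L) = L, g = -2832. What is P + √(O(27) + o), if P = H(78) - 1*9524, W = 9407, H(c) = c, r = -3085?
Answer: -9446 + √901076262/5917 ≈ -9440.9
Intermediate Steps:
P = -9446 (P = 78 - 1*9524 = 78 - 9524 = -9446)
o = -7473/5917 (o = (-1934 + 9407)/(-3085 - 2832) = 7473/(-5917) = 7473*(-1/5917) = -7473/5917 ≈ -1.2630)
P + √(O(27) + o) = -9446 + √(27 - 7473/5917) = -9446 + √(152286/5917) = -9446 + √901076262/5917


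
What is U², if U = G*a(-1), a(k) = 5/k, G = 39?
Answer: 38025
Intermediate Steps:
U = -195 (U = 39*(5/(-1)) = 39*(5*(-1)) = 39*(-5) = -195)
U² = (-195)² = 38025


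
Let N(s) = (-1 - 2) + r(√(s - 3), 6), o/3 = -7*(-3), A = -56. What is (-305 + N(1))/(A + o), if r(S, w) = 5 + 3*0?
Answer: -303/7 ≈ -43.286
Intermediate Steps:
r(S, w) = 5 (r(S, w) = 5 + 0 = 5)
o = 63 (o = 3*(-7*(-3)) = 3*21 = 63)
N(s) = 2 (N(s) = (-1 - 2) + 5 = -3 + 5 = 2)
(-305 + N(1))/(A + o) = (-305 + 2)/(-56 + 63) = -303/7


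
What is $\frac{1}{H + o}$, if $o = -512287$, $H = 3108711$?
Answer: $\frac{1}{2596424} \approx 3.8515 \cdot 10^{-7}$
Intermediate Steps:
$\frac{1}{H + o} = \frac{1}{3108711 - 512287} = \frac{1}{2596424}$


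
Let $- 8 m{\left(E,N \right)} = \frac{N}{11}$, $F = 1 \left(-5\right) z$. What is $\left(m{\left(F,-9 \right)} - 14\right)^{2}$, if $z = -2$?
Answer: $\frac{1495729}{7744} \approx 193.15$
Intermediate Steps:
$F = 10$ ($F = 1 \left(-5\right) \left(-2\right) = \left(-5\right) \left(-2\right) = 10$)
$m{\left(E,N \right)} = - \frac{N}{88}$ ($m{\left(E,N \right)} = - \frac{N \frac{1}{11}}{8} = - \frac{\frac{1}{11} N}{8} = - \frac{N}{88}$)
$\left(m{\left(F,-9 \right)} - 14\right)^{2} = \left(\left(- \frac{1}{88}\right) \left(-9\right) - 14\right)^{2} = \left(\frac{9}{88} - 14\right)^{2} = \left(- \frac{1223}{88}\right)^{2} = \frac{1495729}{7744}$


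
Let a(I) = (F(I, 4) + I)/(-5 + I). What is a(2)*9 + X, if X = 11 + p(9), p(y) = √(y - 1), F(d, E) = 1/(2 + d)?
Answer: 17/4 + 2*√2 ≈ 7.0784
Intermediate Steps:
p(y) = √(-1 + y)
X = 11 + 2*√2 (X = 11 + √(-1 + 9) = 11 + √8 = 11 + 2*√2 ≈ 13.828)
a(I) = (I + 1/(2 + I))/(-5 + I) (a(I) = (1/(2 + I) + I)/(-5 + I) = (I + 1/(2 + I))/(-5 + I))
a(2)*9 + X = ((1 + 2*(2 + 2))/((-5 + 2)*(2 + 2)))*9 + (11 + 2*√2) = ((1 + 2*4)/(-3*4))*9 + (11 + 2*√2) = -⅓*¼*(1 + 8)*9 + (11 + 2*√2) = -⅓*¼*9*9 + (11 + 2*√2) = -¾*9 + (11 + 2*√2) = -27/4 + (11 + 2*√2) = 17/4 + 2*√2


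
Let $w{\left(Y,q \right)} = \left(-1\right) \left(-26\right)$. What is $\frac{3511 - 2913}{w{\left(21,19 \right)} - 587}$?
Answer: $- \frac{598}{561} \approx -1.066$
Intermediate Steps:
$w{\left(Y,q \right)} = 26$
$\frac{3511 - 2913}{w{\left(21,19 \right)} - 587} = \frac{3511 - 2913}{26 - 587} = \frac{598}{-561} = 598 \left(- \frac{1}{561}\right) = - \frac{598}{561}$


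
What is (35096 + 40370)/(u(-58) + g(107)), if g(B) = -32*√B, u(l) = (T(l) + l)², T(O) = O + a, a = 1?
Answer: 998037850/174791057 + 2414912*√107/174791057 ≈ 5.8528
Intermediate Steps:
T(O) = 1 + O (T(O) = O + 1 = 1 + O)
u(l) = (1 + 2*l)² (u(l) = ((1 + l) + l)² = (1 + 2*l)²)
(35096 + 40370)/(u(-58) + g(107)) = (35096 + 40370)/((1 + 2*(-58))² - 32*√107) = 75466/((1 - 116)² - 32*√107) = 75466/((-115)² - 32*√107) = 75466/(13225 - 32*√107)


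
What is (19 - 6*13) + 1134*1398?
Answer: 1585273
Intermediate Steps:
(19 - 6*13) + 1134*1398 = (19 - 78) + 1585332 = -59 + 1585332 = 1585273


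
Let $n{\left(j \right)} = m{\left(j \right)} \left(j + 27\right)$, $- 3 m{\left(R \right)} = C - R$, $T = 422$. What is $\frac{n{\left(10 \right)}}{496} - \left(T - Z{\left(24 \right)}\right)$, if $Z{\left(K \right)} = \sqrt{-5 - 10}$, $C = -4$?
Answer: $- \frac{313709}{744} + i \sqrt{15} \approx -421.65 + 3.873 i$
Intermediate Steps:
$m{\left(R \right)} = \frac{4}{3} + \frac{R}{3}$ ($m{\left(R \right)} = - \frac{-4 - R}{3} = \frac{4}{3} + \frac{R}{3}$)
$Z{\left(K \right)} = i \sqrt{15}$ ($Z{\left(K \right)} = \sqrt{-15} = i \sqrt{15}$)
$n{\left(j \right)} = \left(27 + j\right) \left(\frac{4}{3} + \frac{j}{3}\right)$ ($n{\left(j \right)} = \left(\frac{4}{3} + \frac{j}{3}\right) \left(j + 27\right) = \left(\frac{4}{3} + \frac{j}{3}\right) \left(27 + j\right) = \left(27 + j\right) \left(\frac{4}{3} + \frac{j}{3}\right)$)
$\frac{n{\left(10 \right)}}{496} - \left(T - Z{\left(24 \right)}\right) = \frac{\frac{1}{3} \left(4 + 10\right) \left(27 + 10\right)}{496} + \left(i \sqrt{15} - 422\right) = \frac{\frac{1}{3} \cdot 14 \cdot 37}{496} - \left(422 - i \sqrt{15}\right) = \frac{1}{496} \cdot \frac{518}{3} - \left(422 - i \sqrt{15}\right) = \frac{259}{744} - \left(422 - i \sqrt{15}\right) = - \frac{313709}{744} + i \sqrt{15}$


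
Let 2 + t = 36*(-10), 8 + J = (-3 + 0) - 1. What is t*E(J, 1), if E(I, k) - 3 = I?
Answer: 3258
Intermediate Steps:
J = -12 (J = -8 + ((-3 + 0) - 1) = -8 + (-3 - 1) = -8 - 4 = -12)
E(I, k) = 3 + I
t = -362 (t = -2 + 36*(-10) = -2 - 360 = -362)
t*E(J, 1) = -362*(3 - 12) = -362*(-9) = 3258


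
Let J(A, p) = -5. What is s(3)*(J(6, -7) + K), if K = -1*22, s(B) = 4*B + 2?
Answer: -378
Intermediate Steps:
s(B) = 2 + 4*B
K = -22
s(3)*(J(6, -7) + K) = (2 + 4*3)*(-5 - 22) = (2 + 12)*(-27) = 14*(-27) = -378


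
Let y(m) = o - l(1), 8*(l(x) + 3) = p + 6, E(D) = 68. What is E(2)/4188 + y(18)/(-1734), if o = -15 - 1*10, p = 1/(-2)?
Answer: 283903/9682656 ≈ 0.029321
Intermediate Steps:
p = -1/2 ≈ -0.50000
o = -25 (o = -15 - 10 = -25)
l(x) = -37/16 (l(x) = -3 + (-1/2 + 6)/8 = -3 + (1/8)*(11/2) = -3 + 11/16 = -37/16)
y(m) = -363/16 (y(m) = -25 - 1*(-37/16) = -25 + 37/16 = -363/16)
E(2)/4188 + y(18)/(-1734) = 68/4188 - 363/16/(-1734) = 68*(1/4188) - 363/16*(-1/1734) = 17/1047 + 121/9248 = 283903/9682656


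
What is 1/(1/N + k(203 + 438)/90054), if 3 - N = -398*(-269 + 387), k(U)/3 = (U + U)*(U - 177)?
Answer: 704927703/13969128017 ≈ 0.050463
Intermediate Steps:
k(U) = 6*U*(-177 + U) (k(U) = 3*((U + U)*(U - 177)) = 3*((2*U)*(-177 + U)) = 3*(2*U*(-177 + U)) = 6*U*(-177 + U))
N = 46967 (N = 3 - (-398)*(-269 + 387) = 3 - (-398)*118 = 3 - 1*(-46964) = 3 + 46964 = 46967)
1/(1/N + k(203 + 438)/90054) = 1/(1/46967 + (6*(203 + 438)*(-177 + (203 + 438)))/90054) = 1/(1/46967 + (6*641*(-177 + 641))*(1/90054)) = 1/(1/46967 + (6*641*464)*(1/90054)) = 1/(1/46967 + 1784544*(1/90054)) = 1/(1/46967 + 297424/15009) = 1/(13969128017/704927703) = 704927703/13969128017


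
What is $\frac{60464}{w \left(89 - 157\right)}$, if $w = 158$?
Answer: $- \frac{7558}{1343} \approx -5.6277$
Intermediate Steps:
$\frac{60464}{w \left(89 - 157\right)} = \frac{60464}{158 \left(89 - 157\right)} = \frac{60464}{158 \left(-68\right)} = \frac{60464}{-10744} = 60464 \left(- \frac{1}{10744}\right) = - \frac{7558}{1343}$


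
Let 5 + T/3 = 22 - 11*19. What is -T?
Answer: 576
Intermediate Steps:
T = -576 (T = -15 + 3*(22 - 11*19) = -15 + 3*(22 - 209) = -15 + 3*(-187) = -15 - 561 = -576)
-T = -1*(-576) = 576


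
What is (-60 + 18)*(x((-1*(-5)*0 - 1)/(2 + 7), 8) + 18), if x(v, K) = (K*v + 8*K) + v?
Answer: -3402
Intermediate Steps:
x(v, K) = v + 8*K + K*v (x(v, K) = (8*K + K*v) + v = v + 8*K + K*v)
(-60 + 18)*(x((-1*(-5)*0 - 1)/(2 + 7), 8) + 18) = (-60 + 18)*(((-1*(-5)*0 - 1)/(2 + 7) + 8*8 + 8*((-1*(-5)*0 - 1)/(2 + 7))) + 18) = -42*(((5*0 - 1)/9 + 64 + 8*((5*0 - 1)/9)) + 18) = -42*(((0 - 1)*(⅑) + 64 + 8*((0 - 1)*(⅑))) + 18) = -42*((-1*⅑ + 64 + 8*(-1*⅑)) + 18) = -42*((-⅑ + 64 + 8*(-⅑)) + 18) = -42*((-⅑ + 64 - 8/9) + 18) = -42*(63 + 18) = -42*81 = -3402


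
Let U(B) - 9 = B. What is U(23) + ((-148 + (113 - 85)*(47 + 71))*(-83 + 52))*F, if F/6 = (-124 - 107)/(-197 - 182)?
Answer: -135588568/379 ≈ -3.5775e+5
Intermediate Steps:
F = 1386/379 (F = 6*((-124 - 107)/(-197 - 182)) = 6*(-231/(-379)) = 6*(-231*(-1/379)) = 6*(231/379) = 1386/379 ≈ 3.6570)
U(B) = 9 + B
U(23) + ((-148 + (113 - 85)*(47 + 71))*(-83 + 52))*F = (9 + 23) + ((-148 + (113 - 85)*(47 + 71))*(-83 + 52))*(1386/379) = 32 + ((-148 + 28*118)*(-31))*(1386/379) = 32 + ((-148 + 3304)*(-31))*(1386/379) = 32 + (3156*(-31))*(1386/379) = 32 - 97836*1386/379 = 32 - 135600696/379 = -135588568/379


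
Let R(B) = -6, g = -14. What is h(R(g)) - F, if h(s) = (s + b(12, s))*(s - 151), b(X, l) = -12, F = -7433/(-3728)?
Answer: 10527895/3728 ≈ 2824.0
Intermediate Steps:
F = 7433/3728 (F = -7433*(-1/3728) = 7433/3728 ≈ 1.9938)
h(s) = (-151 + s)*(-12 + s) (h(s) = (s - 12)*(s - 151) = (-12 + s)*(-151 + s) = (-151 + s)*(-12 + s))
h(R(g)) - F = (1812 + (-6)**2 - 163*(-6)) - 1*7433/3728 = (1812 + 36 + 978) - 7433/3728 = 2826 - 7433/3728 = 10527895/3728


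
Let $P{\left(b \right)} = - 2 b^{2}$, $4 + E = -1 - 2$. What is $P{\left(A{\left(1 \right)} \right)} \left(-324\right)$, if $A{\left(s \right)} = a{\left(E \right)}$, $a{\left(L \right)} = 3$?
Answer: $5832$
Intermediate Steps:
$E = -7$ ($E = -4 - 3 = -7$)
$A{\left(s \right)} = 3$
$P{\left(A{\left(1 \right)} \right)} \left(-324\right) = - 2 \cdot 3^{2} \left(-324\right) = \left(-2\right) 9 \left(-324\right) = \left(-18\right) \left(-324\right) = 5832$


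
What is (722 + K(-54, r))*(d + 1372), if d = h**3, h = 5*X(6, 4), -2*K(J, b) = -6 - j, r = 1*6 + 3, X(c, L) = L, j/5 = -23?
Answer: 6255810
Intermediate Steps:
j = -115 (j = 5*(-23) = -115)
r = 9 (r = 6 + 3 = 9)
K(J, b) = -109/2 (K(J, b) = -(-6 - 1*(-115))/2 = -(-6 + 115)/2 = -1/2*109 = -109/2)
h = 20 (h = 5*4 = 20)
d = 8000 (d = 20**3 = 8000)
(722 + K(-54, r))*(d + 1372) = (722 - 109/2)*(8000 + 1372) = (1335/2)*9372 = 6255810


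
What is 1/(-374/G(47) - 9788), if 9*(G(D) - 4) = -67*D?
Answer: -283/2769698 ≈ -0.00010218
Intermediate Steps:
G(D) = 4 - 67*D/9 (G(D) = 4 + (-67*D)/9 = 4 - 67*D/9)
1/(-374/G(47) - 9788) = 1/(-374/(4 - 67/9*47) - 9788) = 1/(-374/(4 - 3149/9) - 9788) = 1/(-374/(-3113/9) - 9788) = 1/(-374*(-9/3113) - 9788) = 1/(306/283 - 9788) = 1/(-2769698/283) = -283/2769698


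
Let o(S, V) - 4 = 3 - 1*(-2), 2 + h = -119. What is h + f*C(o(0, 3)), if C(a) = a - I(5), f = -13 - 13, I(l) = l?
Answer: -225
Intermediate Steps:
h = -121 (h = -2 - 119 = -121)
o(S, V) = 9 (o(S, V) = 4 + (3 - 1*(-2)) = 4 + (3 + 2) = 4 + 5 = 9)
f = -26
C(a) = -5 + a (C(a) = a - 1*5 = a - 5 = -5 + a)
h + f*C(o(0, 3)) = -121 - 26*(-5 + 9) = -121 - 26*4 = -121 - 104 = -225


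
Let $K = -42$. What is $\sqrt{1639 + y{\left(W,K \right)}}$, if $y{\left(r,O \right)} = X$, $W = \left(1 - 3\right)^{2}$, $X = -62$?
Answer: $\sqrt{1577} \approx 39.711$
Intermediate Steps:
$W = 4$ ($W = \left(-2\right)^{2} = 4$)
$y{\left(r,O \right)} = -62$
$\sqrt{1639 + y{\left(W,K \right)}} = \sqrt{1639 - 62} = \sqrt{1577}$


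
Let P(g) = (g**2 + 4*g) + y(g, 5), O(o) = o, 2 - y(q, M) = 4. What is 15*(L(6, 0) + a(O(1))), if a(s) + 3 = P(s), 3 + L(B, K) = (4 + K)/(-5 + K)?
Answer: -57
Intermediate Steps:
y(q, M) = -2 (y(q, M) = 2 - 1*4 = 2 - 4 = -2)
L(B, K) = -3 + (4 + K)/(-5 + K)
P(g) = -2 + g**2 + 4*g (P(g) = (g**2 + 4*g) - 2 = -2 + g**2 + 4*g)
a(s) = -5 + s**2 + 4*s (a(s) = -3 + (-2 + s**2 + 4*s) = -5 + s**2 + 4*s)
15*(L(6, 0) + a(O(1))) = 15*((19 - 2*0)/(-5 + 0) + (-5 + 1**2 + 4*1)) = 15*((19 + 0)/(-5) + (-5 + 1 + 4)) = 15*(-1/5*19 + 0) = 15*(-19/5 + 0) = 15*(-19/5) = -57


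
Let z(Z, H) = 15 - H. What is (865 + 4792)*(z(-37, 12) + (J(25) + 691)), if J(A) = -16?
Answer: 3835446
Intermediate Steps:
(865 + 4792)*(z(-37, 12) + (J(25) + 691)) = (865 + 4792)*((15 - 1*12) + (-16 + 691)) = 5657*((15 - 12) + 675) = 5657*(3 + 675) = 5657*678 = 3835446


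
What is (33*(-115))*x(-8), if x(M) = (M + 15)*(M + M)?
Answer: 425040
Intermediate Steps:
x(M) = 2*M*(15 + M) (x(M) = (15 + M)*(2*M) = 2*M*(15 + M))
(33*(-115))*x(-8) = (33*(-115))*(2*(-8)*(15 - 8)) = -7590*(-8)*7 = -3795*(-112) = 425040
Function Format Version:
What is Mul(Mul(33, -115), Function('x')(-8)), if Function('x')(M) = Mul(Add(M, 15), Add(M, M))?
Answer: 425040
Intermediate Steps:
Function('x')(M) = Mul(2, M, Add(15, M)) (Function('x')(M) = Mul(Add(15, M), Mul(2, M)) = Mul(2, M, Add(15, M)))
Mul(Mul(33, -115), Function('x')(-8)) = Mul(Mul(33, -115), Mul(2, -8, Add(15, -8))) = Mul(-3795, Mul(2, -8, 7)) = Mul(-3795, -112) = 425040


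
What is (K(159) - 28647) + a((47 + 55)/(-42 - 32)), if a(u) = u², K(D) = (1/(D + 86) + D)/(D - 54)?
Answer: -1008756197186/35217525 ≈ -28644.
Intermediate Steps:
K(D) = (D + 1/(86 + D))/(-54 + D) (K(D) = (1/(86 + D) + D)/(-54 + D) = (D + 1/(86 + D))/(-54 + D))
(K(159) - 28647) + a((47 + 55)/(-42 - 32)) = ((1 + 159² + 86*159)/(-4644 + 159² + 32*159) - 28647) + ((47 + 55)/(-42 - 32))² = ((1 + 25281 + 13674)/(-4644 + 25281 + 5088) - 28647) + (102/(-74))² = (38956/25725 - 28647) + (102*(-1/74))² = ((1/25725)*38956 - 28647) + (-51/37)² = (38956/25725 - 28647) + 2601/1369 = -736905119/25725 + 2601/1369 = -1008756197186/35217525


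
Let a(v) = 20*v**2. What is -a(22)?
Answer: -9680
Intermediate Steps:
-a(22) = -20*22**2 = -20*484 = -1*9680 = -9680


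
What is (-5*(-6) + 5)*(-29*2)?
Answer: -2030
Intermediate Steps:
(-5*(-6) + 5)*(-29*2) = (30 + 5)*(-58) = 35*(-58) = -2030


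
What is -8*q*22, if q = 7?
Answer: -1232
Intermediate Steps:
-8*q*22 = -8*7*22 = -56*22 = -1232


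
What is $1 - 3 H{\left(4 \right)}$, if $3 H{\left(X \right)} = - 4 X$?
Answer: $17$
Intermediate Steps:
$H{\left(X \right)} = - \frac{4 X}{3}$ ($H{\left(X \right)} = \frac{\left(-4\right) X}{3} = - \frac{4 X}{3}$)
$1 - 3 H{\left(4 \right)} = 1 - 3 \left(\left(- \frac{4}{3}\right) 4\right) = 1 - -16 = 1 + 16 = 17$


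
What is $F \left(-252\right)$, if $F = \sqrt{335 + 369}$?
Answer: $- 2016 \sqrt{11} \approx -6686.3$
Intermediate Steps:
$F = 8 \sqrt{11}$ ($F = \sqrt{704} = 8 \sqrt{11} \approx 26.533$)
$F \left(-252\right) = 8 \sqrt{11} \left(-252\right) = - 2016 \sqrt{11}$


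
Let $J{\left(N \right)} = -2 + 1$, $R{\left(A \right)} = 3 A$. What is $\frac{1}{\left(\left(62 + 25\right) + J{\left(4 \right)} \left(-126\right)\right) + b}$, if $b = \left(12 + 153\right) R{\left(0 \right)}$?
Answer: $\frac{1}{213} \approx 0.0046948$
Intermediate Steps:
$b = 0$ ($b = \left(12 + 153\right) 3 \cdot 0 = 165 \cdot 0 = 0$)
$J{\left(N \right)} = -1$
$\frac{1}{\left(\left(62 + 25\right) + J{\left(4 \right)} \left(-126\right)\right) + b} = \frac{1}{\left(\left(62 + 25\right) - -126\right) + 0} = \frac{1}{\left(87 + 126\right) + 0} = \frac{1}{213 + 0} = \frac{1}{213}$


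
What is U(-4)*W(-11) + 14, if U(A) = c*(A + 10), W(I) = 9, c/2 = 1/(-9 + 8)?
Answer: -94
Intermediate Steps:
c = -2 (c = 2/(-9 + 8) = 2/(-1) = 2*(-1) = -2)
U(A) = -20 - 2*A (U(A) = -2*(A + 10) = -2*(10 + A) = -20 - 2*A)
U(-4)*W(-11) + 14 = (-20 - 2*(-4))*9 + 14 = (-20 + 8)*9 + 14 = -12*9 + 14 = -108 + 14 = -94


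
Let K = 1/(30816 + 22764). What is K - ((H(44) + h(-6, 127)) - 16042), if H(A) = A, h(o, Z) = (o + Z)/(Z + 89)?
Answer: 15428570873/964440 ≈ 15997.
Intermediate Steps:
h(o, Z) = (Z + o)/(89 + Z)
K = 1/53580 ≈ 1.8664e-5
K - ((H(44) + h(-6, 127)) - 16042) = 1/53580 - ((44 + (127 - 6)/(89 + 127)) - 16042) = 1/53580 - ((44 + 121/216) - 16042) = 1/53580 - (9625/216 - 16042) = 1/53580 - 1*(-3455447/216) = 1/53580 + 3455447/216 = 15428570873/964440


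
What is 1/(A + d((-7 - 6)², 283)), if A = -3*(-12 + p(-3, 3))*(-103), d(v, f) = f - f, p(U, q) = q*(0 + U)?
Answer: -1/6489 ≈ -0.00015411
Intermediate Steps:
p(U, q) = U*q (p(U, q) = q*U = U*q)
d(v, f) = 0
A = -6489 (A = -3*(-12 - 3*3)*(-103) = -3*(-12 - 9)*(-103) = -3*(-21)*(-103) = 63*(-103) = -6489)
1/(A + d((-7 - 6)², 283)) = 1/(-6489 + 0) = 1/(-6489) = -1/6489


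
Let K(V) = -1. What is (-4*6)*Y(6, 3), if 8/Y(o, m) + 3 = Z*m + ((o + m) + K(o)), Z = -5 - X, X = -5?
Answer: -192/5 ≈ -38.400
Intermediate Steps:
Z = 0 (Z = -5 - 1*(-5) = -5 + 5 = 0)
Y(o, m) = 8/(-4 + m + o) (Y(o, m) = 8/(-3 + (0*m + ((o + m) - 1))) = 8/(-3 + (0 + ((m + o) - 1))) = 8/(-3 + (0 + (-1 + m + o))) = 8/(-3 + (-1 + m + o)) = 8/(-4 + m + o))
(-4*6)*Y(6, 3) = (-4*6)*(8/(-4 + 3 + 6)) = -192/5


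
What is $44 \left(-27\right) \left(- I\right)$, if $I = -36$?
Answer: $-42768$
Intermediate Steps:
$44 \left(-27\right) \left(- I\right) = 44 \left(-27\right) \left(\left(-1\right) \left(-36\right)\right) = \left(-1188\right) 36 = -42768$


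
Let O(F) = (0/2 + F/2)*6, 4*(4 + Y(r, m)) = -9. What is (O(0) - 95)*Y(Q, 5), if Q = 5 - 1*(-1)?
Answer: 2375/4 ≈ 593.75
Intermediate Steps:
Q = 6 (Q = 5 + 1 = 6)
Y(r, m) = -25/4 (Y(r, m) = -4 + (¼)*(-9) = -4 - 9/4 = -25/4)
O(F) = 3*F (O(F) = (0*(½) + F*(½))*6 = (0 + F/2)*6 = (F/2)*6 = 3*F)
(O(0) - 95)*Y(Q, 5) = (3*0 - 95)*(-25/4) = (0 - 95)*(-25/4) = -95*(-25/4) = 2375/4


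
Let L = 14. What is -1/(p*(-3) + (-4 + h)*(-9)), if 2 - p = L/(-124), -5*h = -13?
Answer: -310/1941 ≈ -0.15971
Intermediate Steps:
h = 13/5 (h = -⅕*(-13) = 13/5 ≈ 2.6000)
p = 131/62 (p = 2 - 14/(-124) = 2 - 14*(-1)/124 = 2 - 1*(-7/62) = 2 + 7/62 = 131/62 ≈ 2.1129)
-1/(p*(-3) + (-4 + h)*(-9)) = -1/((131/62)*(-3) + (-4 + 13/5)*(-9)) = -1/(-393/62 - 7/5*(-9)) = -1/(-393/62 + 63/5) = -1/1941/310 = -1*310/1941 = -310/1941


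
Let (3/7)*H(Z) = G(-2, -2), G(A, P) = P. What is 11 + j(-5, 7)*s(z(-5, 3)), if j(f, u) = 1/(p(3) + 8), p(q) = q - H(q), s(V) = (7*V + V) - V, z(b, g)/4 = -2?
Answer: 349/47 ≈ 7.4255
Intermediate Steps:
z(b, g) = -8 (z(b, g) = 4*(-2) = -8)
H(Z) = -14/3 (H(Z) = (7/3)*(-2) = -14/3)
s(V) = 7*V (s(V) = 8*V - V = 7*V)
p(q) = 14/3 + q (p(q) = q - 1*(-14/3) = q + 14/3 = 14/3 + q)
j(f, u) = 3/47 (j(f, u) = 1/((14/3 + 3) + 8) = 1/(23/3 + 8) = 1/(47/3) = 3/47)
11 + j(-5, 7)*s(z(-5, 3)) = 11 + 3*(7*(-8))/47 = 11 + (3/47)*(-56) = 11 - 168/47 = 349/47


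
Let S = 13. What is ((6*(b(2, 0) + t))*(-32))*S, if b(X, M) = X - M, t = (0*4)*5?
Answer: -4992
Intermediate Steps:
t = 0 (t = 0*5 = 0)
((6*(b(2, 0) + t))*(-32))*S = ((6*((2 - 1*0) + 0))*(-32))*13 = ((6*((2 + 0) + 0))*(-32))*13 = ((6*(2 + 0))*(-32))*13 = ((6*2)*(-32))*13 = (12*(-32))*13 = -384*13 = -4992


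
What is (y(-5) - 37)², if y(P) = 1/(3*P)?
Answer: 309136/225 ≈ 1373.9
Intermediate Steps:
y(P) = 1/(3*P)
(y(-5) - 37)² = ((⅓)/(-5) - 37)² = ((⅓)*(-⅕) - 37)² = (-1/15 - 37)² = (-556/15)² = 309136/225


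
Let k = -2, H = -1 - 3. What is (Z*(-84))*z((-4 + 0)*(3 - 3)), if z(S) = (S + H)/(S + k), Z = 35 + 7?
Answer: -7056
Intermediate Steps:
H = -4
Z = 42
z(S) = (-4 + S)/(-2 + S) (z(S) = (S - 4)/(S - 2) = (-4 + S)/(-2 + S))
(Z*(-84))*z((-4 + 0)*(3 - 3)) = (42*(-84))*((-4 + (-4 + 0)*(3 - 3))/(-2 + (-4 + 0)*(3 - 3))) = -3528*(-4 - 4*0)/(-2 - 4*0) = -3528*(-4 + 0)/(-2 + 0) = -3528*(-4)/(-2) = -(-1764)*(-4) = -3528*2 = -7056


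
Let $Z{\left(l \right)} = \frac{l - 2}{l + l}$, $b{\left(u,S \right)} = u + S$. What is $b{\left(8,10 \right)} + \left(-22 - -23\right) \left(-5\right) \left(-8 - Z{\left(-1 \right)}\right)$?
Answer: $\frac{131}{2} \approx 65.5$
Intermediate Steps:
$b{\left(u,S \right)} = S + u$
$Z{\left(l \right)} = \frac{-2 + l}{2 l}$
$b{\left(8,10 \right)} + \left(-22 - -23\right) \left(-5\right) \left(-8 - Z{\left(-1 \right)}\right) = \left(10 + 8\right) + \left(-22 - -23\right) \left(-5\right) \left(-8 - \frac{-2 - 1}{2 \left(-1\right)}\right) = 18 + \left(-22 + 23\right) \left(-5\right) \left(-8 - \frac{1}{2} \left(-1\right) \left(-3\right)\right) = 18 + 1 \left(-5\right) \left(-8 - \frac{3}{2}\right) = 18 - 5 \left(-8 - \frac{3}{2}\right) = 18 - - \frac{95}{2} = 18 + \frac{95}{2} = \frac{131}{2}$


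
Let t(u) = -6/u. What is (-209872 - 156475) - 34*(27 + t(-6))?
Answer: -367299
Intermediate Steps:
(-209872 - 156475) - 34*(27 + t(-6)) = (-209872 - 156475) - 34*(27 - 6/(-6)) = -366347 - 34*(27 - 6*(-⅙)) = -366347 - 34*(27 + 1) = -366347 - 34*28 = -366347 - 952 = -367299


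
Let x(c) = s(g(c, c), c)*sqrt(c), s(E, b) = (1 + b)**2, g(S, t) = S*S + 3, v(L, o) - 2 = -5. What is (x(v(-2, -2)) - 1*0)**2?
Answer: -48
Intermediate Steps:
v(L, o) = -3 (v(L, o) = 2 - 5 = -3)
g(S, t) = 3 + S**2 (g(S, t) = S**2 + 3 = 3 + S**2)
x(c) = sqrt(c)*(1 + c)**2 (x(c) = (1 + c)**2*sqrt(c) = sqrt(c)*(1 + c)**2)
(x(v(-2, -2)) - 1*0)**2 = (sqrt(-3)*(1 - 3)**2 - 1*0)**2 = ((I*sqrt(3))*(-2)**2 + 0)**2 = ((I*sqrt(3))*4 + 0)**2 = (4*I*sqrt(3) + 0)**2 = (4*I*sqrt(3))**2 = -48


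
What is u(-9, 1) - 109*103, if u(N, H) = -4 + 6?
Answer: -11225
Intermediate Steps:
u(N, H) = 2
u(-9, 1) - 109*103 = 2 - 109*103 = 2 - 11227 = -11225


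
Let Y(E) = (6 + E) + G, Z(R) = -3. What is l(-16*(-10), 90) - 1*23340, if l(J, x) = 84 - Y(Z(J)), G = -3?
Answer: -23256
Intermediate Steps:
Y(E) = 3 + E (Y(E) = (6 + E) - 3 = 3 + E)
l(J, x) = 84 (l(J, x) = 84 - (3 - 3) = 84 - 1*0 = 84 + 0 = 84)
l(-16*(-10), 90) - 1*23340 = 84 - 1*23340 = 84 - 23340 = -23256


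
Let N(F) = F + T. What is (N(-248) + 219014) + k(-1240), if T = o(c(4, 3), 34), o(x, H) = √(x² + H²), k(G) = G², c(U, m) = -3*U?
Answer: 1756366 + 10*√13 ≈ 1.7564e+6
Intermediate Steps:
o(x, H) = √(H² + x²)
T = 10*√13 (T = √(34² + (-3*4)²) = √(1156 + (-12)²) = √(1156 + 144) = √1300 = 10*√13 ≈ 36.056)
N(F) = F + 10*√13
(N(-248) + 219014) + k(-1240) = ((-248 + 10*√13) + 219014) + (-1240)² = (218766 + 10*√13) + 1537600 = 1756366 + 10*√13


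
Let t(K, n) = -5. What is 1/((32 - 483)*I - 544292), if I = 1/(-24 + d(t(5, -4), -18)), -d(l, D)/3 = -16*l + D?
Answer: -210/114300869 ≈ -1.8373e-6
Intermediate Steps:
d(l, D) = -3*D + 48*l (d(l, D) = -3*(-16*l + D) = -3*(D - 16*l) = -3*D + 48*l)
I = -1/210 (I = 1/(-24 + (-3*(-18) + 48*(-5))) = 1/(-24 + (54 - 240)) = 1/(-24 - 186) = 1/(-210) = -1/210 ≈ -0.0047619)
1/((32 - 483)*I - 544292) = 1/((32 - 483)*(-1/210) - 544292) = 1/(-451*(-1/210) - 544292) = 1/(451/210 - 544292) = 1/(-114300869/210) = -210/114300869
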